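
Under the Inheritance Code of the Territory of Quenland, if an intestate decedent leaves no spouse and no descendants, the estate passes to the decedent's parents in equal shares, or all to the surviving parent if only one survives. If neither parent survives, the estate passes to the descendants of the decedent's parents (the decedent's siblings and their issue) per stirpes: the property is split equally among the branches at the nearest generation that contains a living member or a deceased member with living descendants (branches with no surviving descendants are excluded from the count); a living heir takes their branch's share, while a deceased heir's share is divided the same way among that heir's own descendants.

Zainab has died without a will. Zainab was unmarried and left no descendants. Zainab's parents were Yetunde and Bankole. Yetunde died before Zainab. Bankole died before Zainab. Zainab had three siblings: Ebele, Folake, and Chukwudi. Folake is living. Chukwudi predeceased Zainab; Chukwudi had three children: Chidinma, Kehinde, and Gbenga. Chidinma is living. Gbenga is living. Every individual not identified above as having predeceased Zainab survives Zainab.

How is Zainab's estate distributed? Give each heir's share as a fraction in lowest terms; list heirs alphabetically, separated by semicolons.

Chidinma 1/9; Ebele 1/3; Folake 1/3; Gbenga 1/9; Kehinde 1/9

Neither parent survives and there are no descendants, so the estate passes to Zainab's siblings and their issue per stirpes.
The estate is divided into 3 equal shares of 1/3 among Ebele, Folake, Chukwudi.
Ebele is living and takes 1/3.
Folake is living and takes 1/3.
Chukwudi predeceased; the 1/3 allotted to Chukwudi's branch passes to Chukwudi's issue by representation.
The 1/3 is divided into 3 equal shares of 1/9 among Chidinma, Kehinde, Gbenga.
Chidinma is living and takes 1/9.
Kehinde is living and takes 1/9.
Gbenga is living and takes 1/9.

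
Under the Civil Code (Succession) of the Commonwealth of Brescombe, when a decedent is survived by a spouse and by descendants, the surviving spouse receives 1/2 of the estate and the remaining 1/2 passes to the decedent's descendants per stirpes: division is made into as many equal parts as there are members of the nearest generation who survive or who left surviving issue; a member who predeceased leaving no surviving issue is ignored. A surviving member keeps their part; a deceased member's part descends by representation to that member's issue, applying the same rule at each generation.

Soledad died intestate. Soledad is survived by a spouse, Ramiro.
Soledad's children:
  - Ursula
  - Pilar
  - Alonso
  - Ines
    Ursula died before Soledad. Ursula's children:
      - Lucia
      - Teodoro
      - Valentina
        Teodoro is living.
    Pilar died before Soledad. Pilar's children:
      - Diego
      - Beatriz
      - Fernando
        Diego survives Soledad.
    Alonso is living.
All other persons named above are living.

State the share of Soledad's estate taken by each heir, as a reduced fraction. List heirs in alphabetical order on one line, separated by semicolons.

Alonso 1/8; Beatriz 1/24; Diego 1/24; Fernando 1/24; Ines 1/8; Lucia 1/24; Ramiro 1/2; Teodoro 1/24; Valentina 1/24

Ramiro, as surviving spouse, takes 1/2.
The remaining 1/2 passes to Soledad's descendants per stirpes.
The 1/2 is divided into 4 equal shares of 1/8 among Ursula, Pilar, Alonso, Ines.
Ursula predeceased; the 1/8 allotted to Ursula's branch passes to Ursula's issue by representation.
The 1/8 is divided into 3 equal shares of 1/24 among Lucia, Teodoro, Valentina.
Lucia is living and takes 1/24.
Teodoro is living and takes 1/24.
Valentina is living and takes 1/24.
Pilar predeceased; the 1/8 allotted to Pilar's branch passes to Pilar's issue by representation.
The 1/8 is divided into 3 equal shares of 1/24 among Diego, Beatriz, Fernando.
Diego is living and takes 1/24.
Beatriz is living and takes 1/24.
Fernando is living and takes 1/24.
Alonso is living and takes 1/8.
Ines is living and takes 1/8.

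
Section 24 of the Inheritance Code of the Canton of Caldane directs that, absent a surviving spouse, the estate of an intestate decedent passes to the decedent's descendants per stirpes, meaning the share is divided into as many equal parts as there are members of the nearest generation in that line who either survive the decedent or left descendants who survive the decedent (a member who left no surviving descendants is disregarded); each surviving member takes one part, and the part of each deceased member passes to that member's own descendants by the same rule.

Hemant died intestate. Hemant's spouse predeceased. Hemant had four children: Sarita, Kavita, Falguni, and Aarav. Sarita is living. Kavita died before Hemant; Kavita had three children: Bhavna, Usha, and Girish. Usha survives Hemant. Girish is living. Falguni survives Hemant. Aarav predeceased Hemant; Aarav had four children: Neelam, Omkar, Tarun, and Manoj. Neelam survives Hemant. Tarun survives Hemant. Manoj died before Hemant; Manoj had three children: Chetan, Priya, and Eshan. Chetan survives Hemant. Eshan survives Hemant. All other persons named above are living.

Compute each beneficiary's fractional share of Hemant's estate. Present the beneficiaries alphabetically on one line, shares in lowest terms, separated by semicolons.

Bhavna 1/12; Chetan 1/48; Eshan 1/48; Falguni 1/4; Girish 1/12; Neelam 1/16; Omkar 1/16; Priya 1/48; Sarita 1/4; Tarun 1/16; Usha 1/12

There is no surviving spouse, so the entire estate passes to Hemant's descendants per stirpes.
The estate is divided into 4 equal shares of 1/4 among Sarita, Kavita, Falguni, Aarav.
Sarita is living and takes 1/4.
Kavita predeceased; the 1/4 allotted to Kavita's branch passes to Kavita's issue by representation.
The 1/4 is divided into 3 equal shares of 1/12 among Bhavna, Usha, Girish.
Bhavna is living and takes 1/12.
Usha is living and takes 1/12.
Girish is living and takes 1/12.
Falguni is living and takes 1/4.
Aarav predeceased; the 1/4 allotted to Aarav's branch passes to Aarav's issue by representation.
The 1/4 is divided into 4 equal shares of 1/16 among Neelam, Omkar, Tarun, Manoj.
Neelam is living and takes 1/16.
Omkar is living and takes 1/16.
Tarun is living and takes 1/16.
Manoj predeceased; the 1/16 allotted to Manoj's branch passes to Manoj's issue by representation.
The 1/16 is divided into 3 equal shares of 1/48 among Chetan, Priya, Eshan.
Chetan is living and takes 1/48.
Priya is living and takes 1/48.
Eshan is living and takes 1/48.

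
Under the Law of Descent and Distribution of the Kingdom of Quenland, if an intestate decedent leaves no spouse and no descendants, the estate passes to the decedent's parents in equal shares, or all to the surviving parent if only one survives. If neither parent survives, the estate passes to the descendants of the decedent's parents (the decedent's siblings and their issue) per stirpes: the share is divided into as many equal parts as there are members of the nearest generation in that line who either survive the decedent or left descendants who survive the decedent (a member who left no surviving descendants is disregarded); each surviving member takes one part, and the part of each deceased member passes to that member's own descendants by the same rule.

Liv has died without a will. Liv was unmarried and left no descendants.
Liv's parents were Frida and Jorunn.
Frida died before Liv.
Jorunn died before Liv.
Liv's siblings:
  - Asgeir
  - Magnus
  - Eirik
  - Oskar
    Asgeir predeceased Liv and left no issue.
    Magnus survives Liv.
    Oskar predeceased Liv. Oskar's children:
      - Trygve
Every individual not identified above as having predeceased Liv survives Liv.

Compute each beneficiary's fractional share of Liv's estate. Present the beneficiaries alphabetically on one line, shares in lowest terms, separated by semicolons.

Eirik 1/3; Magnus 1/3; Trygve 1/3

Neither parent survives and there are no descendants, so the estate passes to Liv's siblings and their issue per stirpes.
Asgeir left no surviving issue, so that branch lapses and is disregarded.
The estate is divided into 3 equal shares of 1/3 among Magnus, Eirik, Oskar.
Magnus is living and takes 1/3.
Eirik is living and takes 1/3.
Oskar predeceased; the 1/3 allotted to Oskar's branch passes to Oskar's issue by representation.
Trygve is the sole taker at this level and receives the full 1/3.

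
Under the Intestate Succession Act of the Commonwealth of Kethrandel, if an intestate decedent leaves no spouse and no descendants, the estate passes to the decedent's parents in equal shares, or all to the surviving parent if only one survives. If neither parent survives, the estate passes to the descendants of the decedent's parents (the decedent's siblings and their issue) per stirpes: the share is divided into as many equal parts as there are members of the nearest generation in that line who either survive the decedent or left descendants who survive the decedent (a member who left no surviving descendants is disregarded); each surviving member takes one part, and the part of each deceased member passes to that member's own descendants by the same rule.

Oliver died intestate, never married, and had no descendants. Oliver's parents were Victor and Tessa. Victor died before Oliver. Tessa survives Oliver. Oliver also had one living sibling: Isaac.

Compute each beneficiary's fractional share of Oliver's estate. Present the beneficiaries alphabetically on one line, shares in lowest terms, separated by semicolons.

Only one parent, Tessa, survives, so Tessa takes the entire estate. The siblings take nothing because a surviving parent has priority.

Tessa 1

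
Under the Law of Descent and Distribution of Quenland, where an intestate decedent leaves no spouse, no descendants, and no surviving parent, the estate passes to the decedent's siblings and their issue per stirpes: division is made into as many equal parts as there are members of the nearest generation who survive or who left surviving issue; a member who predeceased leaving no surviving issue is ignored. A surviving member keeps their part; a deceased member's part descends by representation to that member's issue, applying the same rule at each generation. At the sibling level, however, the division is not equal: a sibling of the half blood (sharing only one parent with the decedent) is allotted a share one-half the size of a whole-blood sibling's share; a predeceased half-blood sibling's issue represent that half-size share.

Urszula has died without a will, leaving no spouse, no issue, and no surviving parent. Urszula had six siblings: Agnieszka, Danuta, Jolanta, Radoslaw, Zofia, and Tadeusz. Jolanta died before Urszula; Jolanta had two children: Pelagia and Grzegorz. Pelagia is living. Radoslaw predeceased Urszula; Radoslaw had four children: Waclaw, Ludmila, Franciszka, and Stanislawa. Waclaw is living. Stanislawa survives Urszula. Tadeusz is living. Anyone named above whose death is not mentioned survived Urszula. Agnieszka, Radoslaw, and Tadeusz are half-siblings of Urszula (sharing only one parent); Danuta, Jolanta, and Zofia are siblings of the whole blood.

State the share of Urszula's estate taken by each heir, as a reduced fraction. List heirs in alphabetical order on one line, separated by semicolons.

No spouse, descendants, or parent survives, so the estate passes to Urszula's siblings per stirpes.
Half-blood siblings count for one-half the weight of whole-blood siblings at the initial division.
Dividing 1 in proportion to weights (total weight 9/2): Agnieszka (weight 1/2) → 1/9; Danuta (weight 1) → 2/9; Jolanta (weight 1) → 2/9; Radoslaw (weight 1/2) → 1/9; Zofia (weight 1) → 2/9; Tadeusz (weight 1/2) → 1/9.
Agnieszka is living and takes 1/9.
Danuta is living and takes 2/9.
Jolanta predeceased; the 2/9 allotted to Jolanta's branch passes to Jolanta's issue by representation.
The 2/9 is divided into 2 equal shares of 1/9 among Pelagia, Grzegorz.
Pelagia is living and takes 1/9.
Grzegorz is living and takes 1/9.
Radoslaw predeceased; the 1/9 allotted to Radoslaw's branch passes to Radoslaw's issue by representation.
The 1/9 is divided into 4 equal shares of 1/36 among Waclaw, Ludmila, Franciszka, Stanislawa.
Waclaw is living and takes 1/36.
Ludmila is living and takes 1/36.
Franciszka is living and takes 1/36.
Stanislawa is living and takes 1/36.
Zofia is living and takes 2/9.
Tadeusz is living and takes 1/9.

Agnieszka 1/9; Danuta 2/9; Franciszka 1/36; Grzegorz 1/9; Ludmila 1/36; Pelagia 1/9; Stanislawa 1/36; Tadeusz 1/9; Waclaw 1/36; Zofia 2/9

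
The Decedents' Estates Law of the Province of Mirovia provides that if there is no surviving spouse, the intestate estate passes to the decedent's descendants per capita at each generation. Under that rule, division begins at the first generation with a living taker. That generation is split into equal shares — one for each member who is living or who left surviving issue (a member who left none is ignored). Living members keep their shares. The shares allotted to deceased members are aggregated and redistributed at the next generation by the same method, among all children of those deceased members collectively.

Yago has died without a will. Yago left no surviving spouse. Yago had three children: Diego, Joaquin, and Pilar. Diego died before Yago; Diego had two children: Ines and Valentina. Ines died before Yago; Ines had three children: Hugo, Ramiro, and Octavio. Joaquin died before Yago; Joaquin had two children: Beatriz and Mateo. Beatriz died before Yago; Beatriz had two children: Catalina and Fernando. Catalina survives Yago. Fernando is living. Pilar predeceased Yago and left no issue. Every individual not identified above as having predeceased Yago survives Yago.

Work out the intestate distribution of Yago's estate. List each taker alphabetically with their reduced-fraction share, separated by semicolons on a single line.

Catalina 1/10; Fernando 1/10; Hugo 1/10; Mateo 1/4; Octavio 1/10; Ramiro 1/10; Valentina 1/4

There is no surviving spouse, so the entire estate passes to Yago's descendants per capita at each generation.
No one at generation 1 (Diego, Joaquin) is living; moving to the next generation.
At generation 2 (Ines, Valentina, Beatriz, Mateo) there are 4 shares of (1)/4 = 1/4 each.
Living: Valentina and Mateo — each takes 1/4.
Deceased: Ines and Beatriz. Their combined 1/2 is pooled and carried to generation 3.
At generation 3 (Hugo, Ramiro, Octavio, Catalina, Fernando) there are 5 shares of (1/2)/5 = 1/10 each.
Living: Hugo, Ramiro, Octavio, Catalina, and Fernando — each takes 1/10.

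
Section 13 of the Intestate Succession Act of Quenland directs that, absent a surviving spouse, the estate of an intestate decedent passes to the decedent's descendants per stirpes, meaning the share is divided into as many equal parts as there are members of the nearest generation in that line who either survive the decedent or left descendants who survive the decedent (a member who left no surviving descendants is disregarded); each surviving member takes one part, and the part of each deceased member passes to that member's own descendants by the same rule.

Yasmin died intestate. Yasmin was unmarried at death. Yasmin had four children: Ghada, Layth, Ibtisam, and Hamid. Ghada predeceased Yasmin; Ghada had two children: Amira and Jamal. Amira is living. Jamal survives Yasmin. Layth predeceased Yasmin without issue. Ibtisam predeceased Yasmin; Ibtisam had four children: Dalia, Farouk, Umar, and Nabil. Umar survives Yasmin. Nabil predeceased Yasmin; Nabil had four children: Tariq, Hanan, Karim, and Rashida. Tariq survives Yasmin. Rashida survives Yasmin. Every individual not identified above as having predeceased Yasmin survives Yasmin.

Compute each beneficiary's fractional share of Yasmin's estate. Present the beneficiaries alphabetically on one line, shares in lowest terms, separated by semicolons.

There is no surviving spouse, so the entire estate passes to Yasmin's descendants per stirpes.
Layth left no surviving issue, so that branch lapses and is disregarded.
The estate is divided into 3 equal shares of 1/3 among Ghada, Ibtisam, Hamid.
Ghada predeceased; the 1/3 allotted to Ghada's branch passes to Ghada's issue by representation.
The 1/3 is divided into 2 equal shares of 1/6 among Amira, Jamal.
Amira is living and takes 1/6.
Jamal is living and takes 1/6.
Ibtisam predeceased; the 1/3 allotted to Ibtisam's branch passes to Ibtisam's issue by representation.
The 1/3 is divided into 4 equal shares of 1/12 among Dalia, Farouk, Umar, Nabil.
Dalia is living and takes 1/12.
Farouk is living and takes 1/12.
Umar is living and takes 1/12.
Nabil predeceased; the 1/12 allotted to Nabil's branch passes to Nabil's issue by representation.
The 1/12 is divided into 4 equal shares of 1/48 among Tariq, Hanan, Karim, Rashida.
Tariq is living and takes 1/48.
Hanan is living and takes 1/48.
Karim is living and takes 1/48.
Rashida is living and takes 1/48.
Hamid is living and takes 1/3.

Amira 1/6; Dalia 1/12; Farouk 1/12; Hamid 1/3; Hanan 1/48; Jamal 1/6; Karim 1/48; Rashida 1/48; Tariq 1/48; Umar 1/12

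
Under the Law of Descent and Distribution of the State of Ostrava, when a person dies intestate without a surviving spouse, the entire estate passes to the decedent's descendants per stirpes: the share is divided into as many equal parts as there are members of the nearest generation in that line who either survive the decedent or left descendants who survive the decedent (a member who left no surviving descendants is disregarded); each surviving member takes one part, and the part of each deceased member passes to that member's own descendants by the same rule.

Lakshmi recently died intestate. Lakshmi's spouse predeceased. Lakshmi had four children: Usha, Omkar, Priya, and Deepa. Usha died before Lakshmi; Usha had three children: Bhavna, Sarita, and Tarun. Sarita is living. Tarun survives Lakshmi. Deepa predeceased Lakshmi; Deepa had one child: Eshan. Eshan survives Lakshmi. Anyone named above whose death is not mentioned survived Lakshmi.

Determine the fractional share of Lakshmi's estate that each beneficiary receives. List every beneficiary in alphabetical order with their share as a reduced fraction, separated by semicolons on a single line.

There is no surviving spouse, so the entire estate passes to Lakshmi's descendants per stirpes.
The estate is divided into 4 equal shares of 1/4 among Usha, Omkar, Priya, Deepa.
Usha predeceased; the 1/4 allotted to Usha's branch passes to Usha's issue by representation.
The 1/4 is divided into 3 equal shares of 1/12 among Bhavna, Sarita, Tarun.
Bhavna is living and takes 1/12.
Sarita is living and takes 1/12.
Tarun is living and takes 1/12.
Omkar is living and takes 1/4.
Priya is living and takes 1/4.
Deepa predeceased; the 1/4 allotted to Deepa's branch passes to Deepa's issue by representation.
Eshan is the sole taker at this level and receives the full 1/4.

Bhavna 1/12; Eshan 1/4; Omkar 1/4; Priya 1/4; Sarita 1/12; Tarun 1/12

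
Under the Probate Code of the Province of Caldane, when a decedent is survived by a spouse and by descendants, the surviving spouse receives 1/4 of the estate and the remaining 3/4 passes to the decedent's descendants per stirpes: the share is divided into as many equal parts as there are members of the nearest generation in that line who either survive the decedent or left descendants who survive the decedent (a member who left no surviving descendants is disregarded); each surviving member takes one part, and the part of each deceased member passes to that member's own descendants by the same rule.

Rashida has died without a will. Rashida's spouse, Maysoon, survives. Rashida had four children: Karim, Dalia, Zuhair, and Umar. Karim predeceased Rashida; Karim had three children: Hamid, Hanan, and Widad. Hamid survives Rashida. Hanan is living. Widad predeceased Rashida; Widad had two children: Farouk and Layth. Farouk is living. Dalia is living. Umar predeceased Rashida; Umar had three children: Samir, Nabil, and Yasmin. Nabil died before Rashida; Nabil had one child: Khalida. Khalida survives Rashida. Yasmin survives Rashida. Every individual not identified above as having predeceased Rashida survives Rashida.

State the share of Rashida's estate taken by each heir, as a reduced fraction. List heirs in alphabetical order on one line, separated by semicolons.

Maysoon, as surviving spouse, takes 1/4.
The remaining 3/4 passes to Rashida's descendants per stirpes.
The 3/4 is divided into 4 equal shares of 3/16 among Karim, Dalia, Zuhair, Umar.
Karim predeceased; the 3/16 allotted to Karim's branch passes to Karim's issue by representation.
The 3/16 is divided into 3 equal shares of 1/16 among Hamid, Hanan, Widad.
Hamid is living and takes 1/16.
Hanan is living and takes 1/16.
Widad predeceased; the 1/16 allotted to Widad's branch passes to Widad's issue by representation.
The 1/16 is divided into 2 equal shares of 1/32 among Farouk, Layth.
Farouk is living and takes 1/32.
Layth is living and takes 1/32.
Dalia is living and takes 3/16.
Zuhair is living and takes 3/16.
Umar predeceased; the 3/16 allotted to Umar's branch passes to Umar's issue by representation.
The 3/16 is divided into 3 equal shares of 1/16 among Samir, Nabil, Yasmin.
Samir is living and takes 1/16.
Nabil predeceased; the 1/16 allotted to Nabil's branch passes to Nabil's issue by representation.
Khalida is the sole taker at this level and receives the full 1/16.
Yasmin is living and takes 1/16.

Dalia 3/16; Farouk 1/32; Hamid 1/16; Hanan 1/16; Khalida 1/16; Layth 1/32; Maysoon 1/4; Samir 1/16; Yasmin 1/16; Zuhair 3/16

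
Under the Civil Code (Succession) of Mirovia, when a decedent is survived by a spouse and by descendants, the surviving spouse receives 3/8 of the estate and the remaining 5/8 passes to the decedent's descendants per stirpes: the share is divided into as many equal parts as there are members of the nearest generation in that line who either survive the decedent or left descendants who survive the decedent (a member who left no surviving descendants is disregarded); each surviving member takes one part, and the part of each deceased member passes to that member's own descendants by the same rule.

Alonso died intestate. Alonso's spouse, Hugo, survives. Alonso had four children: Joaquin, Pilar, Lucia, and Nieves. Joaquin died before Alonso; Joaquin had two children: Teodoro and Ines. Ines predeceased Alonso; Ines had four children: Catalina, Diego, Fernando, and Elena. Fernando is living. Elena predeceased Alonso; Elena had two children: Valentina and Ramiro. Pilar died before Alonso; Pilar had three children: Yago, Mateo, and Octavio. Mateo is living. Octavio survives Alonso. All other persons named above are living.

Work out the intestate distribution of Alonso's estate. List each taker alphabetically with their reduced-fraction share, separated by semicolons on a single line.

Catalina 5/256; Diego 5/256; Fernando 5/256; Hugo 3/8; Lucia 5/32; Mateo 5/96; Nieves 5/32; Octavio 5/96; Ramiro 5/512; Teodoro 5/64; Valentina 5/512; Yago 5/96

Hugo, as surviving spouse, takes 3/8.
The remaining 5/8 passes to Alonso's descendants per stirpes.
The 5/8 is divided into 4 equal shares of 5/32 among Joaquin, Pilar, Lucia, Nieves.
Joaquin predeceased; the 5/32 allotted to Joaquin's branch passes to Joaquin's issue by representation.
The 5/32 is divided into 2 equal shares of 5/64 among Teodoro, Ines.
Teodoro is living and takes 5/64.
Ines predeceased; the 5/64 allotted to Ines's branch passes to Ines's issue by representation.
The 5/64 is divided into 4 equal shares of 5/256 among Catalina, Diego, Fernando, Elena.
Catalina is living and takes 5/256.
Diego is living and takes 5/256.
Fernando is living and takes 5/256.
Elena predeceased; the 5/256 allotted to Elena's branch passes to Elena's issue by representation.
The 5/256 is divided into 2 equal shares of 5/512 among Valentina, Ramiro.
Valentina is living and takes 5/512.
Ramiro is living and takes 5/512.
Pilar predeceased; the 5/32 allotted to Pilar's branch passes to Pilar's issue by representation.
The 5/32 is divided into 3 equal shares of 5/96 among Yago, Mateo, Octavio.
Yago is living and takes 5/96.
Mateo is living and takes 5/96.
Octavio is living and takes 5/96.
Lucia is living and takes 5/32.
Nieves is living and takes 5/32.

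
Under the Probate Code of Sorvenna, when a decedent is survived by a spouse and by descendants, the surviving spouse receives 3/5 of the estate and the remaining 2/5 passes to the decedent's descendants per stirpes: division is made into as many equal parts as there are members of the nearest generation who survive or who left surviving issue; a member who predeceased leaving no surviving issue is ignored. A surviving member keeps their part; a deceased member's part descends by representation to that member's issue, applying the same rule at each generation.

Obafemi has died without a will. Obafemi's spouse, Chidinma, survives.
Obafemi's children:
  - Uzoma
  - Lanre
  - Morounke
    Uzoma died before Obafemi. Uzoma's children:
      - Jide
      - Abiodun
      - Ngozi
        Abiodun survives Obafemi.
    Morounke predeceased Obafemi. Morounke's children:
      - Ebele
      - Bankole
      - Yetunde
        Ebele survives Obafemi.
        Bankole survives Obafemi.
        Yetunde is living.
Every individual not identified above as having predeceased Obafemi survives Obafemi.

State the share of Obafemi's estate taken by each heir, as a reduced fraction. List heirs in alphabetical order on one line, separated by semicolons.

Chidinma, as surviving spouse, takes 3/5.
The remaining 2/5 passes to Obafemi's descendants per stirpes.
The 2/5 is divided into 3 equal shares of 2/15 among Uzoma, Lanre, Morounke.
Uzoma predeceased; the 2/15 allotted to Uzoma's branch passes to Uzoma's issue by representation.
The 2/15 is divided into 3 equal shares of 2/45 among Jide, Abiodun, Ngozi.
Jide is living and takes 2/45.
Abiodun is living and takes 2/45.
Ngozi is living and takes 2/45.
Lanre is living and takes 2/15.
Morounke predeceased; the 2/15 allotted to Morounke's branch passes to Morounke's issue by representation.
The 2/15 is divided into 3 equal shares of 2/45 among Ebele, Bankole, Yetunde.
Ebele is living and takes 2/45.
Bankole is living and takes 2/45.
Yetunde is living and takes 2/45.

Abiodun 2/45; Bankole 2/45; Chidinma 3/5; Ebele 2/45; Jide 2/45; Lanre 2/15; Ngozi 2/45; Yetunde 2/45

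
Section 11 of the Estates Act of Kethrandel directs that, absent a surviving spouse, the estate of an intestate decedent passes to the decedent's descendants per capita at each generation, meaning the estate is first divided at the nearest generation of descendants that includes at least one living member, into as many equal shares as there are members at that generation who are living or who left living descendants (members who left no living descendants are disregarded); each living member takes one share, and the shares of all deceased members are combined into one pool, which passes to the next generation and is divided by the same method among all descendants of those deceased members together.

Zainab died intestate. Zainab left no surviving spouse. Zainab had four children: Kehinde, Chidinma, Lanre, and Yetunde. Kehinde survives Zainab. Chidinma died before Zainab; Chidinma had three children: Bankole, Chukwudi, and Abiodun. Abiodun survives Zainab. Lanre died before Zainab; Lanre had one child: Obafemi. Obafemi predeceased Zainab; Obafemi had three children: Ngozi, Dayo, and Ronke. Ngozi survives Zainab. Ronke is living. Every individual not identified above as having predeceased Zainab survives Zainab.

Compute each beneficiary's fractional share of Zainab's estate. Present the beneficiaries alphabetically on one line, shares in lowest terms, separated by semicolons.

There is no surviving spouse, so the entire estate passes to Zainab's descendants per capita at each generation.
At generation 1 (Kehinde, Chidinma, Lanre, Yetunde) there are 4 shares of (1)/4 = 1/4 each.
Living: Kehinde and Yetunde — each takes 1/4.
Deceased: Chidinma and Lanre. Their combined 1/2 is pooled and carried to generation 2.
At generation 2 (Bankole, Chukwudi, Abiodun, Obafemi) there are 4 shares of (1/2)/4 = 1/8 each.
Living: Bankole, Chukwudi, and Abiodun — each takes 1/8.
Deceased: Obafemi. That 1/8 share is carried to generation 3.
At generation 3 (Ngozi, Dayo, Ronke) there are 3 shares of (1/8)/3 = 1/24 each.
Living: Ngozi, Dayo, and Ronke — each takes 1/24.

Abiodun 1/8; Bankole 1/8; Chukwudi 1/8; Dayo 1/24; Kehinde 1/4; Ngozi 1/24; Ronke 1/24; Yetunde 1/4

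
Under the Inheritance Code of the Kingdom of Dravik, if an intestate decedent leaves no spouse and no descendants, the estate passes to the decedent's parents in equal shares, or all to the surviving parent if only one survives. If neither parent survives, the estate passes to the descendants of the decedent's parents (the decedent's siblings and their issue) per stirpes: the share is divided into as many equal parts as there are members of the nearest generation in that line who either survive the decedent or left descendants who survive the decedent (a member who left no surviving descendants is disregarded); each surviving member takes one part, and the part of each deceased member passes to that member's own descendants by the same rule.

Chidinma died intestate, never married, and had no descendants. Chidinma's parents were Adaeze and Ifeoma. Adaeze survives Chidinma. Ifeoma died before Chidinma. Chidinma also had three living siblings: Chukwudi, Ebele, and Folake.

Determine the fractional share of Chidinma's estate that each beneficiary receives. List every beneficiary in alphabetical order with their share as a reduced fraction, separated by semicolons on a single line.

Adaeze 1

Only one parent, Adaeze, survives, so Adaeze takes the entire estate. The siblings take nothing because a surviving parent has priority.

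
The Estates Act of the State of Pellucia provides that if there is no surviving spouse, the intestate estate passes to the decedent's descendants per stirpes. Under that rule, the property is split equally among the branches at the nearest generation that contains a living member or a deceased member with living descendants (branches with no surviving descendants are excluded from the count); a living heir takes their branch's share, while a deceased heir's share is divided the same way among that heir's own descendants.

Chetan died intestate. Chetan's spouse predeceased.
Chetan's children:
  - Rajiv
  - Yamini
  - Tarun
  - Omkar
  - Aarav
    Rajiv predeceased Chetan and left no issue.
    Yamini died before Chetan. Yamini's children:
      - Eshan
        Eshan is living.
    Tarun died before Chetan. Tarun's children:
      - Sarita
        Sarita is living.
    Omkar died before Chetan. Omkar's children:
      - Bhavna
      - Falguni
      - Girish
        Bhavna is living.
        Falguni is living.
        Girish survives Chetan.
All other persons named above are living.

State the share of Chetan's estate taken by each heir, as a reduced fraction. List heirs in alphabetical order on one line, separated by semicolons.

There is no surviving spouse, so the entire estate passes to Chetan's descendants per stirpes.
Rajiv left no surviving issue, so that branch lapses and is disregarded.
The estate is divided into 4 equal shares of 1/4 among Yamini, Tarun, Omkar, Aarav.
Yamini predeceased; the 1/4 allotted to Yamini's branch passes to Yamini's issue by representation.
Eshan is the sole taker at this level and receives the full 1/4.
Tarun predeceased; the 1/4 allotted to Tarun's branch passes to Tarun's issue by representation.
Sarita is the sole taker at this level and receives the full 1/4.
Omkar predeceased; the 1/4 allotted to Omkar's branch passes to Omkar's issue by representation.
The 1/4 is divided into 3 equal shares of 1/12 among Bhavna, Falguni, Girish.
Bhavna is living and takes 1/12.
Falguni is living and takes 1/12.
Girish is living and takes 1/12.
Aarav is living and takes 1/4.

Aarav 1/4; Bhavna 1/12; Eshan 1/4; Falguni 1/12; Girish 1/12; Sarita 1/4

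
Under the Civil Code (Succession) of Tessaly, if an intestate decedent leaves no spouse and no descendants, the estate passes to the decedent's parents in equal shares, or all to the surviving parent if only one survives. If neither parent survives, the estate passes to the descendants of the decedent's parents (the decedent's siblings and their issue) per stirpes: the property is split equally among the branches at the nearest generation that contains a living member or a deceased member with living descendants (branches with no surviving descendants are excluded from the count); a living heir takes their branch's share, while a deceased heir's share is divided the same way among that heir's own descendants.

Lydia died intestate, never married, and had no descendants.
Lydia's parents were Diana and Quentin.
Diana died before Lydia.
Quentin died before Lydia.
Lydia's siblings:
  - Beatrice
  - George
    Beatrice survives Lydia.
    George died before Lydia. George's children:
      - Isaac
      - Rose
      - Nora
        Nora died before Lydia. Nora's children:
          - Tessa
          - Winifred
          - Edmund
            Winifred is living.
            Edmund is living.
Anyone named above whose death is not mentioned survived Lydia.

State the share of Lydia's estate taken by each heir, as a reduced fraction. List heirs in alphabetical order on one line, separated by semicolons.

Beatrice 1/2; Edmund 1/18; Isaac 1/6; Rose 1/6; Tessa 1/18; Winifred 1/18

Neither parent survives and there are no descendants, so the estate passes to Lydia's siblings and their issue per stirpes.
The estate is divided into 2 equal shares of 1/2 among Beatrice, George.
Beatrice is living and takes 1/2.
George predeceased; the 1/2 allotted to George's branch passes to George's issue by representation.
The 1/2 is divided into 3 equal shares of 1/6 among Isaac, Rose, Nora.
Isaac is living and takes 1/6.
Rose is living and takes 1/6.
Nora predeceased; the 1/6 allotted to Nora's branch passes to Nora's issue by representation.
The 1/6 is divided into 3 equal shares of 1/18 among Tessa, Winifred, Edmund.
Tessa is living and takes 1/18.
Winifred is living and takes 1/18.
Edmund is living and takes 1/18.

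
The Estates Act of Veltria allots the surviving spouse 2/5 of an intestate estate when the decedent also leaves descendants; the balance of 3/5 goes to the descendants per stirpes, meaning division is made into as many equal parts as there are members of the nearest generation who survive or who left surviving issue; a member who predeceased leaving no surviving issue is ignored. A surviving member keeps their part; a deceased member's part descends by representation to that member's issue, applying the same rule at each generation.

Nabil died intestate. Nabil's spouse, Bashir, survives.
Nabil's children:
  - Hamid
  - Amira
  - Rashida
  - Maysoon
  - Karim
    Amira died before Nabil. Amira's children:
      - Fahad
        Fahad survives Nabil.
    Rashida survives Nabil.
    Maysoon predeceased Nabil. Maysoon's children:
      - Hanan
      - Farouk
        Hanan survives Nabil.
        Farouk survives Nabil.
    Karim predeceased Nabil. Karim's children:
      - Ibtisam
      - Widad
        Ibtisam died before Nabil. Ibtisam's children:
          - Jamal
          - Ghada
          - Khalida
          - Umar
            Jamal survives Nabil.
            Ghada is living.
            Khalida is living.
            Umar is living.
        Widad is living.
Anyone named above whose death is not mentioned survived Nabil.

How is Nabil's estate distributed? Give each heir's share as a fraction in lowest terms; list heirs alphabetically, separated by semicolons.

Bashir, as surviving spouse, takes 2/5.
The remaining 3/5 passes to Nabil's descendants per stirpes.
The 3/5 is divided into 5 equal shares of 3/25 among Hamid, Amira, Rashida, Maysoon, Karim.
Hamid is living and takes 3/25.
Amira predeceased; the 3/25 allotted to Amira's branch passes to Amira's issue by representation.
Fahad is the sole taker at this level and receives the full 3/25.
Rashida is living and takes 3/25.
Maysoon predeceased; the 3/25 allotted to Maysoon's branch passes to Maysoon's issue by representation.
The 3/25 is divided into 2 equal shares of 3/50 among Hanan, Farouk.
Hanan is living and takes 3/50.
Farouk is living and takes 3/50.
Karim predeceased; the 3/25 allotted to Karim's branch passes to Karim's issue by representation.
The 3/25 is divided into 2 equal shares of 3/50 among Ibtisam, Widad.
Ibtisam predeceased; the 3/50 allotted to Ibtisam's branch passes to Ibtisam's issue by representation.
The 3/50 is divided into 4 equal shares of 3/200 among Jamal, Ghada, Khalida, Umar.
Jamal is living and takes 3/200.
Ghada is living and takes 3/200.
Khalida is living and takes 3/200.
Umar is living and takes 3/200.
Widad is living and takes 3/50.

Bashir 2/5; Fahad 3/25; Farouk 3/50; Ghada 3/200; Hamid 3/25; Hanan 3/50; Jamal 3/200; Khalida 3/200; Rashida 3/25; Umar 3/200; Widad 3/50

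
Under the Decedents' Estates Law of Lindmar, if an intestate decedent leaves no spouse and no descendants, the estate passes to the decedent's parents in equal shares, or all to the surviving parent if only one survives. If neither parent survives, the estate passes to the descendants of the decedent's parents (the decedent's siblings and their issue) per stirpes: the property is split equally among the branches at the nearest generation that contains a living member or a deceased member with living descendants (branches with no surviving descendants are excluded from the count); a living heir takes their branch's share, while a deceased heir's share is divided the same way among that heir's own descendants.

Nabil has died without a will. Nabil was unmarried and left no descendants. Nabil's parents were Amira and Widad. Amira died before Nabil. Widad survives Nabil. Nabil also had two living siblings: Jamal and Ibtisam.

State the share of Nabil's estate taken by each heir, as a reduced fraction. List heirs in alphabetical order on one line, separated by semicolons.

Widad 1

Only one parent, Widad, survives, so Widad takes the entire estate. The siblings take nothing because a surviving parent has priority.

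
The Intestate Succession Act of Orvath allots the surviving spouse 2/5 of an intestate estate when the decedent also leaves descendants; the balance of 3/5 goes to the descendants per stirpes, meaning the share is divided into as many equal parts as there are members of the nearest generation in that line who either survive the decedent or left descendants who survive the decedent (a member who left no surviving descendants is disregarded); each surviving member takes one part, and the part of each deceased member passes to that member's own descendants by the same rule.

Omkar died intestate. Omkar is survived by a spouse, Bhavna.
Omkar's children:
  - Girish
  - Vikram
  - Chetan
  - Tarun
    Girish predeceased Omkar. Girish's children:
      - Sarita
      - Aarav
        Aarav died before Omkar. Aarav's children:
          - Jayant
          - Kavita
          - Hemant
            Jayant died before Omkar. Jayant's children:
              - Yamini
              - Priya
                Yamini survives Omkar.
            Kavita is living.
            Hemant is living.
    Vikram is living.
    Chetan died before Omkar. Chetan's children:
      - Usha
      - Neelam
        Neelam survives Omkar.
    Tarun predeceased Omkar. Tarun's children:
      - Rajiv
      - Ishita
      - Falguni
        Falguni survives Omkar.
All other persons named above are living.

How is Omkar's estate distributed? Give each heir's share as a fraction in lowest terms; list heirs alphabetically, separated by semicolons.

Bhavna, as surviving spouse, takes 2/5.
The remaining 3/5 passes to Omkar's descendants per stirpes.
The 3/5 is divided into 4 equal shares of 3/20 among Girish, Vikram, Chetan, Tarun.
Girish predeceased; the 3/20 allotted to Girish's branch passes to Girish's issue by representation.
The 3/20 is divided into 2 equal shares of 3/40 among Sarita, Aarav.
Sarita is living and takes 3/40.
Aarav predeceased; the 3/40 allotted to Aarav's branch passes to Aarav's issue by representation.
The 3/40 is divided into 3 equal shares of 1/40 among Jayant, Kavita, Hemant.
Jayant predeceased; the 1/40 allotted to Jayant's branch passes to Jayant's issue by representation.
The 1/40 is divided into 2 equal shares of 1/80 among Yamini, Priya.
Yamini is living and takes 1/80.
Priya is living and takes 1/80.
Kavita is living and takes 1/40.
Hemant is living and takes 1/40.
Vikram is living and takes 3/20.
Chetan predeceased; the 3/20 allotted to Chetan's branch passes to Chetan's issue by representation.
The 3/20 is divided into 2 equal shares of 3/40 among Usha, Neelam.
Usha is living and takes 3/40.
Neelam is living and takes 3/40.
Tarun predeceased; the 3/20 allotted to Tarun's branch passes to Tarun's issue by representation.
The 3/20 is divided into 3 equal shares of 1/20 among Rajiv, Ishita, Falguni.
Rajiv is living and takes 1/20.
Ishita is living and takes 1/20.
Falguni is living and takes 1/20.

Bhavna 2/5; Falguni 1/20; Hemant 1/40; Ishita 1/20; Kavita 1/40; Neelam 3/40; Priya 1/80; Rajiv 1/20; Sarita 3/40; Usha 3/40; Vikram 3/20; Yamini 1/80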